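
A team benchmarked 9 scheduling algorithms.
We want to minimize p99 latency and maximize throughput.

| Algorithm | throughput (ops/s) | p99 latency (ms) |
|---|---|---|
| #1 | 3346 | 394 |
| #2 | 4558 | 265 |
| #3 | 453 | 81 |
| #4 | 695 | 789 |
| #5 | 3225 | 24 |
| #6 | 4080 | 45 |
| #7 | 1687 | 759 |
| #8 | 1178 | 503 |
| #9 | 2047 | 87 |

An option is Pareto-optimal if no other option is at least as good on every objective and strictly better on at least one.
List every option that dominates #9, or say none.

#5, #6

#5: throughput 3225≥2047, p99 latency 24≤87 — dominates #9.
#6: throughput 4080≥2047, p99 latency 45≤87 — dominates #9.
Others (#1, #2, #3, #4, #7, #8) are each worse than #9 on at least one objective.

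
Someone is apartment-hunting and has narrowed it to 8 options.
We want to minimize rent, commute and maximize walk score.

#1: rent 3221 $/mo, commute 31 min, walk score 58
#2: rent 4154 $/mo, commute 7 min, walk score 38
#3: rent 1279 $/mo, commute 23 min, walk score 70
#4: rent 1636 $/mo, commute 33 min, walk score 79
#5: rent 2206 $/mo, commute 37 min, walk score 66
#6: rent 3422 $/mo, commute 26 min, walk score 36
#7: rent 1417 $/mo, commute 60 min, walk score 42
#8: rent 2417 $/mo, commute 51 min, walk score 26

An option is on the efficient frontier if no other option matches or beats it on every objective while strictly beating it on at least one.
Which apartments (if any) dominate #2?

none

#1: worse on commute (31 vs 7).
#3: worse on commute (23 vs 7).
#4: worse on commute (33 vs 7).
#5: worse on commute (37 vs 7).
#6: worse on commute (26 vs 7).
#7: worse on commute (60 vs 7).
#8: worse on commute (51 vs 7).
No option dominates #2.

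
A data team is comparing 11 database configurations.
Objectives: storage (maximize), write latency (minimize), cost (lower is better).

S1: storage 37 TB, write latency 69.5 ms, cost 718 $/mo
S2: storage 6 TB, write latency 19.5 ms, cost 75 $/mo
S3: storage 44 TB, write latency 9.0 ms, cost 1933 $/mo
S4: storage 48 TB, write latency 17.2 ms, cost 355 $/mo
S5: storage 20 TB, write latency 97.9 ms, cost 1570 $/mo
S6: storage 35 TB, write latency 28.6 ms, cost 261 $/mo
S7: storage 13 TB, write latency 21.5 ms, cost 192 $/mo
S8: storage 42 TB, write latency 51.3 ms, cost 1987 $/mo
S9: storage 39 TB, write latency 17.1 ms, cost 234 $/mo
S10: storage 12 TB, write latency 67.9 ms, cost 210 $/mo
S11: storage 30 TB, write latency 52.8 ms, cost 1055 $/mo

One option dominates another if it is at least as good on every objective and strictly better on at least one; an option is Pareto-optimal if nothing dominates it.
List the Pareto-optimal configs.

S1: dominated by S4 (storage 48≥37, write latency 17.2≤69.5, cost 355≤718).
S2: not dominated (best cost).
S3: not dominated (best write latency).
S4: not dominated (best storage).
S5: dominated by S1 (storage 37≥20, write latency 69.5≤97.9, cost 718≤1570).
S6: dominated by S9 (storage 39≥35, write latency 17.1≤28.6, cost 234≤261).
S7: not dominated.
S8: dominated by S3 (storage 44≥42, write latency 9.0≤51.3, cost 1933≤1987).
S9: not dominated.
S10: dominated by S7 (storage 13≥12, write latency 21.5≤67.9, cost 192≤210).
S11: dominated by S4 (storage 48≥30, write latency 17.2≤52.8, cost 355≤1055).

S2, S3, S4, S7, S9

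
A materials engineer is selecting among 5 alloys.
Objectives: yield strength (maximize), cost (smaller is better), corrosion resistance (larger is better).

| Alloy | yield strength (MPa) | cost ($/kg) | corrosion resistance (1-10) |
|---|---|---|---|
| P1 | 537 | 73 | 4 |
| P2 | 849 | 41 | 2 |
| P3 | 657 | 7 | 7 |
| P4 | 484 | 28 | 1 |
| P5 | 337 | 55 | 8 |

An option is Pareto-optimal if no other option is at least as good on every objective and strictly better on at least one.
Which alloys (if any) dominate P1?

P3: yield strength 657≥537, cost 7≤73, corrosion resistance 7≥4 — dominates P1.
Others (P2, P4, P5) are each worse than P1 on at least one objective.

P3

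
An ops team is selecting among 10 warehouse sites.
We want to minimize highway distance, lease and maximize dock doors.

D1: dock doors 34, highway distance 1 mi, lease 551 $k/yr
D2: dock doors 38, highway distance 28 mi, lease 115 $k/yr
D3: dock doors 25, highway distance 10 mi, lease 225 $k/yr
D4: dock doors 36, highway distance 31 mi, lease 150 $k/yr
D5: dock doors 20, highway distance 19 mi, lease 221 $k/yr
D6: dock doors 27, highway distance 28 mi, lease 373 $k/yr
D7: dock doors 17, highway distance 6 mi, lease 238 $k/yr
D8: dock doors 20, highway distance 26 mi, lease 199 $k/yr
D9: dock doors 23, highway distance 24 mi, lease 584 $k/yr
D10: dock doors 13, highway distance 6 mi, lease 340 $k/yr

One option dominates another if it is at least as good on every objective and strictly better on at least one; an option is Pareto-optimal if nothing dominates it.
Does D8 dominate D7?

No

D8 vs D7: D8 is worse on highway distance (26 vs 6), so it does not dominate D7.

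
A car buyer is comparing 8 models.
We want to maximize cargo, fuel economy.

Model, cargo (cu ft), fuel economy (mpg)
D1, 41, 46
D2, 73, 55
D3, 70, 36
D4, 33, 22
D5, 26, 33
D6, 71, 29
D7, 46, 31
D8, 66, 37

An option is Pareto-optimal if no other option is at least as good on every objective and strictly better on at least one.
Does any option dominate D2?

D1: worse on cargo (41 vs 73).
D3: worse on cargo (70 vs 73).
D4: worse on cargo (33 vs 73).
D5: worse on cargo (26 vs 73).
D6: worse on cargo (71 vs 73).
D7: worse on cargo (46 vs 73).
D8: worse on cargo (66 vs 73).
No option is at least as good as D2 on every objective and strictly better on one.

No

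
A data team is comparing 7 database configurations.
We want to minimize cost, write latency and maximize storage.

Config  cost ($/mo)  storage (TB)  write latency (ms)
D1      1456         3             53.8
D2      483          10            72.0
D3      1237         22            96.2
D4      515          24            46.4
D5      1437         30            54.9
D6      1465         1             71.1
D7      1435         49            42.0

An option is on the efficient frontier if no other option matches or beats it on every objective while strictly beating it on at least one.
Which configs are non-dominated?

D2, D4, D7

D1: dominated by D4 (cost 515≤1456, storage 24≥3, write latency 46.4≤53.8).
D2: not dominated (best cost).
D3: dominated by D4 (cost 515≤1237, storage 24≥22, write latency 46.4≤96.2).
D4: not dominated.
D5: dominated by D7 (cost 1435≤1437, storage 49≥30, write latency 42.0≤54.9).
D6: dominated by D1 (cost 1456≤1465, storage 3≥1, write latency 53.8≤71.1).
D7: not dominated (best storage).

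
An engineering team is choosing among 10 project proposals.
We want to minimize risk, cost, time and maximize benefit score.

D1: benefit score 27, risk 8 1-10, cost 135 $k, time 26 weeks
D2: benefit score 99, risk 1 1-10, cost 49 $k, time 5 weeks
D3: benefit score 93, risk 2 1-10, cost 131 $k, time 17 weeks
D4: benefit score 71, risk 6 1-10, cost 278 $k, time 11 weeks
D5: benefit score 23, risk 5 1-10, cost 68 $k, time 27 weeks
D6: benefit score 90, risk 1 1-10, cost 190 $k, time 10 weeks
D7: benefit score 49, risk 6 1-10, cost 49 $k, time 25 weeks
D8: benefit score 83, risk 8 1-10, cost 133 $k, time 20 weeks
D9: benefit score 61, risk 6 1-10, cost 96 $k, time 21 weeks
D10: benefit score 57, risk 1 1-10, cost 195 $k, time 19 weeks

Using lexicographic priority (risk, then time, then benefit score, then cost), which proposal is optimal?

First minimize risk: best is 1, kept {D2, D6, D10}.
Then minimize time: best is 5, kept {D2}.

D2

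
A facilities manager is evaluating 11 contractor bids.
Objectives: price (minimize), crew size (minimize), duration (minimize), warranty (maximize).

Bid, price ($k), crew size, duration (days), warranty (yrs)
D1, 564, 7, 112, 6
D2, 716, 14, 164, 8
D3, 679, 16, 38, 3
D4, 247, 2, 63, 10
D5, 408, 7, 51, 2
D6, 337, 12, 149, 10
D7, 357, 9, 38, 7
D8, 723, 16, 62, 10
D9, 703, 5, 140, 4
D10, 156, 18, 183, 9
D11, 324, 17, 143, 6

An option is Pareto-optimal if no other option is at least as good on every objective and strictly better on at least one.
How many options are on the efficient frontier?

D1: dominated by D4 (price 247≤564, crew size 2≤7, duration 63≤112, warranty 10≥6).
D2: dominated by D4 (price 247≤716, crew size 2≤14, duration 63≤164, warranty 10≥8).
D3: dominated by D7 (price 357≤679, crew size 9≤16, duration 38≤38, warranty 7≥3).
D4: not dominated (best crew size).
D5: not dominated.
D6: dominated by D4 (price 247≤337, crew size 2≤12, duration 63≤149, warranty 10≥10).
D7: not dominated.
D8: not dominated.
D9: dominated by D4 (price 247≤703, crew size 2≤5, duration 63≤140, warranty 10≥4).
D10: not dominated (best price).
D11: dominated by D4 (price 247≤324, crew size 2≤17, duration 63≤143, warranty 10≥6).
Pareto-optimal: D4, D5, D7, D8, D10 → 5.

5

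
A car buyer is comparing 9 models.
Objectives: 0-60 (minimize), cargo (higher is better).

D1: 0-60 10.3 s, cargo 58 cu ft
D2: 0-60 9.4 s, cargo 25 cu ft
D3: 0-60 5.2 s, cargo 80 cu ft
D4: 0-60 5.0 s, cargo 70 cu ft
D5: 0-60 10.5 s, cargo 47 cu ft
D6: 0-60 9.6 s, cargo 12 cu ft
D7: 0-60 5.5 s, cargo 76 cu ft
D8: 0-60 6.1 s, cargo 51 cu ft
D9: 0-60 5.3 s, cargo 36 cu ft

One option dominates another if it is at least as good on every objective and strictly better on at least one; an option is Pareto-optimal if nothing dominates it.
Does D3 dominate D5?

D3 vs D5: 0-60 5.2≤10.5, cargo 80≥47 — D3 is at least as good on every objective with at least one strict improvement.

Yes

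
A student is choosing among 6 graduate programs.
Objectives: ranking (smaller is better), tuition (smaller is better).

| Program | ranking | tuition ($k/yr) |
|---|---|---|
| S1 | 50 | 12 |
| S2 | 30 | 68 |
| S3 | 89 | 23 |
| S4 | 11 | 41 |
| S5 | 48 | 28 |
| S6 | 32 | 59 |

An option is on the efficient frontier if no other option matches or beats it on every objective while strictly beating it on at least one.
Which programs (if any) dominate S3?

S1: ranking 50≤89, tuition 12≤23 — dominates S3.
Others (S2, S4, S5, S6) are each worse than S3 on at least one objective.

S1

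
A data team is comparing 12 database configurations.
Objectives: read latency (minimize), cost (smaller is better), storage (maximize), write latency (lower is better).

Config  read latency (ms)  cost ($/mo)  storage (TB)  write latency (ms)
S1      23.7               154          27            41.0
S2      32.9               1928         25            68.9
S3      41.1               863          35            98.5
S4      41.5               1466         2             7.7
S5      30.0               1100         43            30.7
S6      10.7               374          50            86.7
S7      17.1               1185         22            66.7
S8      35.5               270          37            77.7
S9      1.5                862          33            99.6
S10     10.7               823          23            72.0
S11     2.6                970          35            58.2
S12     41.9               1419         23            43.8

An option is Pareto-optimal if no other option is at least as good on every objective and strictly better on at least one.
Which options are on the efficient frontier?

S1, S4, S5, S6, S8, S9, S10, S11

S1: not dominated (best cost).
S2: dominated by S1 (read latency 23.7≤32.9, cost 154≤1928, storage 27≥25, write latency 41.0≤68.9).
S3: dominated by S6 (read latency 10.7≤41.1, cost 374≤863, storage 50≥35, write latency 86.7≤98.5).
S4: not dominated (best write latency).
S5: not dominated.
S6: not dominated (best storage).
S7: dominated by S11 (read latency 2.6≤17.1, cost 970≤1185, storage 35≥22, write latency 58.2≤66.7).
S8: not dominated.
S9: not dominated (best read latency).
S10: not dominated.
S11: not dominated.
S12: dominated by S1 (read latency 23.7≤41.9, cost 154≤1419, storage 27≥23, write latency 41.0≤43.8).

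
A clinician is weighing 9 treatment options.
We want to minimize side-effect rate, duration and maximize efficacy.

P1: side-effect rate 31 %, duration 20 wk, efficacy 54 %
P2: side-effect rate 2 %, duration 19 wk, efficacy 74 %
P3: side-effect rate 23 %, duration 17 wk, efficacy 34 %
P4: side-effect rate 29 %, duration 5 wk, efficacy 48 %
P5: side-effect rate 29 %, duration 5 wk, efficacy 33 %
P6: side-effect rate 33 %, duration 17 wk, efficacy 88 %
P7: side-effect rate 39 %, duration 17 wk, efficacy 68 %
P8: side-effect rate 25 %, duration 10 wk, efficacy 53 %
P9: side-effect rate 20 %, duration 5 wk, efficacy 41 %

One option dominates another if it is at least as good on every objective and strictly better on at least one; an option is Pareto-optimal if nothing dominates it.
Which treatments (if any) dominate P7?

P6: side-effect rate 33≤39, duration 17≤17, efficacy 88≥68 — dominates P7.
Others (P1, P2, P3, P4, P5, P8, P9) are each worse than P7 on at least one objective.

P6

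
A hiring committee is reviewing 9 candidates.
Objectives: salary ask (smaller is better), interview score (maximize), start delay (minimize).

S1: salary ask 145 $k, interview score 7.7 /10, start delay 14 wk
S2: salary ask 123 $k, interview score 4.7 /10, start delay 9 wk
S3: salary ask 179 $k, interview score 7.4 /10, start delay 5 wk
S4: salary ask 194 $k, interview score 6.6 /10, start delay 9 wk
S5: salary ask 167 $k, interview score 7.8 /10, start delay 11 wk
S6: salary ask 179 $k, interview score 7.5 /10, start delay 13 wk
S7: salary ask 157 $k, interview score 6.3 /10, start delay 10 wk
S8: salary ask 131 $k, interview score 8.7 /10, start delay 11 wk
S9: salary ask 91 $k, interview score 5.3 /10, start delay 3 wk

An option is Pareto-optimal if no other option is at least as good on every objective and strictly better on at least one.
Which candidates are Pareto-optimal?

S3, S7, S8, S9

S1: dominated by S8 (salary ask 131≤145, interview score 8.7≥7.7, start delay 11≤14).
S2: dominated by S9 (salary ask 91≤123, interview score 5.3≥4.7, start delay 3≤9).
S3: not dominated.
S4: dominated by S3 (salary ask 179≤194, interview score 7.4≥6.6, start delay 5≤9).
S5: dominated by S8 (salary ask 131≤167, interview score 8.7≥7.8, start delay 11≤11).
S6: dominated by S5 (salary ask 167≤179, interview score 7.8≥7.5, start delay 11≤13).
S7: not dominated.
S8: not dominated (best interview score).
S9: not dominated (best salary ask).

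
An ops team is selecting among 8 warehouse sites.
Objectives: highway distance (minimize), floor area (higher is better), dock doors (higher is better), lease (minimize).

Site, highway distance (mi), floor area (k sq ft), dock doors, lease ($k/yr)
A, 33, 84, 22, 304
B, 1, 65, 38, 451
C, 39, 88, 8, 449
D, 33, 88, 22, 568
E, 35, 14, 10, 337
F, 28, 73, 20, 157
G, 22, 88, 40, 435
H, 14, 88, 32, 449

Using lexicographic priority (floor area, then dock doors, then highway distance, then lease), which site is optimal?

G

First maximize floor area: best is 88, kept {C, D, G, H}.
Then maximize dock doors: best is 40, kept {G}.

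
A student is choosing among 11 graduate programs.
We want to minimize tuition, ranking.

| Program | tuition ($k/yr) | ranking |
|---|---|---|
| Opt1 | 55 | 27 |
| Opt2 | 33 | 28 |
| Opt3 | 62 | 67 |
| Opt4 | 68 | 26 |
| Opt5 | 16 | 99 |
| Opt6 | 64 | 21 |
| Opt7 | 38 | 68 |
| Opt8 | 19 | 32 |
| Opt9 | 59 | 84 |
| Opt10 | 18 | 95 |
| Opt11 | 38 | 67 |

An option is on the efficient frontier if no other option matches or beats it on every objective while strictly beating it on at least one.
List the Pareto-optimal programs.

Opt1, Opt2, Opt5, Opt6, Opt8, Opt10

Opt1: not dominated.
Opt2: not dominated.
Opt3: dominated by Opt1 (tuition 55≤62, ranking 27≤67).
Opt4: dominated by Opt6 (tuition 64≤68, ranking 21≤26).
Opt5: not dominated (best tuition).
Opt6: not dominated (best ranking).
Opt7: dominated by Opt2 (tuition 33≤38, ranking 28≤68).
Opt8: not dominated.
Opt9: dominated by Opt1 (tuition 55≤59, ranking 27≤84).
Opt10: not dominated.
Opt11: dominated by Opt2 (tuition 33≤38, ranking 28≤67).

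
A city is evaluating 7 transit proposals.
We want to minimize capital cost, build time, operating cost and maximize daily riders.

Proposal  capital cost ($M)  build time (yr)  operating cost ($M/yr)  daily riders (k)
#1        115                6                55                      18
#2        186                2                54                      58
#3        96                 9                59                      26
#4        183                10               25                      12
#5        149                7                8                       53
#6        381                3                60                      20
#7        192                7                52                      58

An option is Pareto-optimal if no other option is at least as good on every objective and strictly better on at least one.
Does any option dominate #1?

No

#2: worse on capital cost (186 vs 115).
#3: worse on build time (9 vs 6).
#4: worse on capital cost (183 vs 115).
#5: worse on capital cost (149 vs 115).
#6: worse on capital cost (381 vs 115).
#7: worse on capital cost (192 vs 115).
No option is at least as good as #1 on every objective and strictly better on one.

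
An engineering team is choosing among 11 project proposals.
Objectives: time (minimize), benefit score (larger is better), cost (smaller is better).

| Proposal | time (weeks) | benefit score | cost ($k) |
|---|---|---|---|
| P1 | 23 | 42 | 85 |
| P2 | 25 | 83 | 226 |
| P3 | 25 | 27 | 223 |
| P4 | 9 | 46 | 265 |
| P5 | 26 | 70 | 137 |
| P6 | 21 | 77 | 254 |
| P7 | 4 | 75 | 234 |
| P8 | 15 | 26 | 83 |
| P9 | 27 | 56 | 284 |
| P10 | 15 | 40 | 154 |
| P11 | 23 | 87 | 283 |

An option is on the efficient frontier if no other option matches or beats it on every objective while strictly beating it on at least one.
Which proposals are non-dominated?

P1: not dominated.
P2: not dominated.
P3: dominated by P1 (time 23≤25, benefit score 42≥27, cost 85≤223).
P4: dominated by P7 (time 4≤9, benefit score 75≥46, cost 234≤265).
P5: not dominated.
P6: not dominated.
P7: not dominated (best time).
P8: not dominated (best cost).
P9: dominated by P2 (time 25≤27, benefit score 83≥56, cost 226≤284).
P10: not dominated.
P11: not dominated (best benefit score).

P1, P2, P5, P6, P7, P8, P10, P11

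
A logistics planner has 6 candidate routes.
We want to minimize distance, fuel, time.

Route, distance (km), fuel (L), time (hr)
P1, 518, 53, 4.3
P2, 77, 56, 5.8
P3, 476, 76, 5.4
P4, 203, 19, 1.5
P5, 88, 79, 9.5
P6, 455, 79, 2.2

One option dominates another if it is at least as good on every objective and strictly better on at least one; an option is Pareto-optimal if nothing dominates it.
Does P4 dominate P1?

Yes

P4 vs P1: distance 203≤518, fuel 19≤53, time 1.5≤4.3 — P4 is at least as good on every objective with at least one strict improvement.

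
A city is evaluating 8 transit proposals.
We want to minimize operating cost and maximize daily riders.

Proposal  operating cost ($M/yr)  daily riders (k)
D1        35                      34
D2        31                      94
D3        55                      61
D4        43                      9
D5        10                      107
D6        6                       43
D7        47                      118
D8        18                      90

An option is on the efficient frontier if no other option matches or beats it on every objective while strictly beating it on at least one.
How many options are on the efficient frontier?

3

D1: dominated by D2 (operating cost 31≤35, daily riders 94≥34).
D2: dominated by D5 (operating cost 10≤31, daily riders 107≥94).
D3: dominated by D2 (operating cost 31≤55, daily riders 94≥61).
D4: dominated by D1 (operating cost 35≤43, daily riders 34≥9).
D5: not dominated.
D6: not dominated (best operating cost).
D7: not dominated (best daily riders).
D8: dominated by D5 (operating cost 10≤18, daily riders 107≥90).
Pareto-optimal: D5, D6, D7 → 3.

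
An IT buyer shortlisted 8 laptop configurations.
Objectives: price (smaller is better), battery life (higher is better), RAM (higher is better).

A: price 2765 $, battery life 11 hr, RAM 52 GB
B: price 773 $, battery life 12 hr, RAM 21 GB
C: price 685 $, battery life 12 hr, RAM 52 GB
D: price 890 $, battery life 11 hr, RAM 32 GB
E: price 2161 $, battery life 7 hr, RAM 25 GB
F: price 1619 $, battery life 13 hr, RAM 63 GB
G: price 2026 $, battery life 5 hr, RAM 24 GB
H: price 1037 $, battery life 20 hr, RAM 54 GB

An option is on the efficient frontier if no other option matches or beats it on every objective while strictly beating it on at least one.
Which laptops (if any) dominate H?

A: worse on price (2765 vs 1037).
B: worse on battery life (12 vs 20).
C: worse on battery life (12 vs 20).
D: worse on battery life (11 vs 20).
E: worse on price (2161 vs 1037).
F: worse on price (1619 vs 1037).
G: worse on price (2026 vs 1037).
No option dominates H.

none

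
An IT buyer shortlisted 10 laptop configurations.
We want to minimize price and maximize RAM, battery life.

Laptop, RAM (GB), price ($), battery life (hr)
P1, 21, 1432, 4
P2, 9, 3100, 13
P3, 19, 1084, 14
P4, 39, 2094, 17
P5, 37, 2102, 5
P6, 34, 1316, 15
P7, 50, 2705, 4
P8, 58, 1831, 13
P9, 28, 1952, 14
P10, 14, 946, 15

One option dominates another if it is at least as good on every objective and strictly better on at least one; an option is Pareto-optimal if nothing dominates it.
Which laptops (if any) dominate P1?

P6: RAM 34≥21, price 1316≤1432, battery life 15≥4 — dominates P1.
Others (P2, P3, P4, P5, P7, P8, P9, P10) are each worse than P1 on at least one objective.

P6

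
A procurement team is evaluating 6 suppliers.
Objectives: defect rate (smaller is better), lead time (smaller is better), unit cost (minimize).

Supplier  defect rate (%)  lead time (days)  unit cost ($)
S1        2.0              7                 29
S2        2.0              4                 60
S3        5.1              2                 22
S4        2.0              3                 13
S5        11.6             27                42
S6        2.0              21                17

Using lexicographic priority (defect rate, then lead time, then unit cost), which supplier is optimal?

S4

First minimize defect rate: best is 2.0, kept {S1, S2, S4, S6}.
Then minimize lead time: best is 3, kept {S4}.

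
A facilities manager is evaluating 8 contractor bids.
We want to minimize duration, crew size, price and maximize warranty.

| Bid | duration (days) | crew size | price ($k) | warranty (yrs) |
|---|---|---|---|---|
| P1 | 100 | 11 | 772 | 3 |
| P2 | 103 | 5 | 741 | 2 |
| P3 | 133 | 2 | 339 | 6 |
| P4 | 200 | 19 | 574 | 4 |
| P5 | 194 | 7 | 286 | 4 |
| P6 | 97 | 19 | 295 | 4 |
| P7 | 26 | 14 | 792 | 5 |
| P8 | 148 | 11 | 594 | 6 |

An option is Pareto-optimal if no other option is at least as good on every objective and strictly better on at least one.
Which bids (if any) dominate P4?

P3, P5, P6

P3: duration 133≤200, crew size 2≤19, price 339≤574, warranty 6≥4 — dominates P4.
P5: duration 194≤200, crew size 7≤19, price 286≤574, warranty 4≥4 — dominates P4.
P6: duration 97≤200, crew size 19≤19, price 295≤574, warranty 4≥4 — dominates P4.
Others (P1, P2, P7, P8) are each worse than P4 on at least one objective.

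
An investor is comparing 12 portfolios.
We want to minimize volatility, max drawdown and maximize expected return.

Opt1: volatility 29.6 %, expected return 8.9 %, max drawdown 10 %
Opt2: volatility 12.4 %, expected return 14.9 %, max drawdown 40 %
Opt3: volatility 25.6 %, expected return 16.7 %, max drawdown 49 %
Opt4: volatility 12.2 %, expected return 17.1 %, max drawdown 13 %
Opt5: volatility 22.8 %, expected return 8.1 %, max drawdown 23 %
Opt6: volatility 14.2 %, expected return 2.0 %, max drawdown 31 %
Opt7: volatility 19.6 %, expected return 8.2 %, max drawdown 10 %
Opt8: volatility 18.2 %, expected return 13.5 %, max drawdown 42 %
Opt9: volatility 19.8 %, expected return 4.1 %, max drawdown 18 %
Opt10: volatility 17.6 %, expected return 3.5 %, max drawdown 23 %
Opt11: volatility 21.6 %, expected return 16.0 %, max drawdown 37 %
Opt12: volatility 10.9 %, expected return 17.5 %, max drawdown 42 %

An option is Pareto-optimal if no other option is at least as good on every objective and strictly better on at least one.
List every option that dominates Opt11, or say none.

Opt4: volatility 12.2≤21.6, expected return 17.1≥16.0, max drawdown 13≤37 — dominates Opt11.
Others (Opt1, Opt2, Opt3, Opt5, Opt6, Opt7, Opt8, Opt9, Opt10, Opt12) are each worse than Opt11 on at least one objective.

Opt4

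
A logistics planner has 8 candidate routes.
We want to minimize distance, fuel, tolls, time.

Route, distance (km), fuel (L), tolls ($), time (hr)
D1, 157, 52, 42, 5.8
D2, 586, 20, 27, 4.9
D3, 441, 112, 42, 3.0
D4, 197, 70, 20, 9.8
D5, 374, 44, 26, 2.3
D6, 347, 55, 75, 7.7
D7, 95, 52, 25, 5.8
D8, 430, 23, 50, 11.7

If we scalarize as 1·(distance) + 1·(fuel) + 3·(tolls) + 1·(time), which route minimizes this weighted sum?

D1: 1·157 + 1·52 + 3·42 + 1·5.8 = 340.8
D2: 1·586 + 1·20 + 3·27 + 1·4.9 = 691.9
D3: 1·441 + 1·112 + 3·42 + 1·3.0 = 682.0
D4: 1·197 + 1·70 + 3·20 + 1·9.8 = 336.8
D5: 1·374 + 1·44 + 3·26 + 1·2.3 = 498.3
D6: 1·347 + 1·55 + 3·75 + 1·7.7 = 634.7
D7: 1·95 + 1·52 + 3·25 + 1·5.8 = 227.8
D8: 1·430 + 1·23 + 3·50 + 1·11.7 = 614.7
Lowest: D7 at 227.8.

D7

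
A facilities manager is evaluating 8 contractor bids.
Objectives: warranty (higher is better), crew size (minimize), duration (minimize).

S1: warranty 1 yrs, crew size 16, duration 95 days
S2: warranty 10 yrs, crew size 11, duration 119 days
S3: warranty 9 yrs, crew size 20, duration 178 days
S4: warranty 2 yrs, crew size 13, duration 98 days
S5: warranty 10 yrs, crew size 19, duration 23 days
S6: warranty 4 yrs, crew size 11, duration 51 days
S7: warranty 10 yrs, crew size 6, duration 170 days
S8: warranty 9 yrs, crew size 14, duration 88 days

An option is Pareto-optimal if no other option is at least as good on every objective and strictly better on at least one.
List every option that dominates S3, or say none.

S2: warranty 10≥9, crew size 11≤20, duration 119≤178 — dominates S3.
S5: warranty 10≥9, crew size 19≤20, duration 23≤178 — dominates S3.
S7: warranty 10≥9, crew size 6≤20, duration 170≤178 — dominates S3.
S8: warranty 9≥9, crew size 14≤20, duration 88≤178 — dominates S3.
Others (S1, S4, S6) are each worse than S3 on at least one objective.

S2, S5, S7, S8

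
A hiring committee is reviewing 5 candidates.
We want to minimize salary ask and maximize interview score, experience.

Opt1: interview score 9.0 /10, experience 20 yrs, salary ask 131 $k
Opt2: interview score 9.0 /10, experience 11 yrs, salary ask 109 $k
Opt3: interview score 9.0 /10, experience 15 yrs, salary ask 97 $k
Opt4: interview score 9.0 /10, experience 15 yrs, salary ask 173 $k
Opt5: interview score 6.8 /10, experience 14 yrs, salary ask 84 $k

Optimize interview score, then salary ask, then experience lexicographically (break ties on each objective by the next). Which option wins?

Opt3

First maximize interview score: best is 9.0, kept {Opt1, Opt2, Opt3, Opt4}.
Then minimize salary ask: best is 97, kept {Opt3}.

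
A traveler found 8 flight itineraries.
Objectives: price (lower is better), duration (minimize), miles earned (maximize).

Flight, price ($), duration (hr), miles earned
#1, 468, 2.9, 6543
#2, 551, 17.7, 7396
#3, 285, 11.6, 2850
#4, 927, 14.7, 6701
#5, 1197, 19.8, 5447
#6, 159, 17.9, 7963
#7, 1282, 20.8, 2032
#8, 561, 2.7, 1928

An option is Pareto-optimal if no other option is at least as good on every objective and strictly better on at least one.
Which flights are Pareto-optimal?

#1: not dominated.
#2: not dominated.
#3: not dominated.
#4: not dominated.
#5: dominated by #1 (price 468≤1197, duration 2.9≤19.8, miles earned 6543≥5447).
#6: not dominated (best price).
#7: dominated by #1 (price 468≤1282, duration 2.9≤20.8, miles earned 6543≥2032).
#8: not dominated (best duration).

#1, #2, #3, #4, #6, #8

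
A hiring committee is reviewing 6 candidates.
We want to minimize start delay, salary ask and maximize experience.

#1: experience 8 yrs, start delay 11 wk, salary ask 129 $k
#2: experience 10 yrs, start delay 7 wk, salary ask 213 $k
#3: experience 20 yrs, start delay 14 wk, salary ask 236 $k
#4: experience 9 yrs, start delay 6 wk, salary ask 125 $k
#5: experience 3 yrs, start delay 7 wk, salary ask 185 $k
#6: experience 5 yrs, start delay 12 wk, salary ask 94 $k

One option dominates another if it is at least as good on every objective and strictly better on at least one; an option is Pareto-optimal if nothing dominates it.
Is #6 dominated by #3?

#3 vs #6: #3 is worse on start delay (14 vs 12), so it does not dominate #6.

No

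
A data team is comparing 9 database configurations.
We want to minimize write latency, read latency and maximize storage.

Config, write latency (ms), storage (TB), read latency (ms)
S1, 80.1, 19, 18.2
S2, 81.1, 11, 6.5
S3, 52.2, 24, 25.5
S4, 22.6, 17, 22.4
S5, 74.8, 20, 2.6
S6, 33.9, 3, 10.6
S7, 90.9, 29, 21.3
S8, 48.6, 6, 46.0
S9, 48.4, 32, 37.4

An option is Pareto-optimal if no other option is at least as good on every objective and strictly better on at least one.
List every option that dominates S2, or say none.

S5: write latency 74.8≤81.1, storage 20≥11, read latency 2.6≤6.5 — dominates S2.
Others (S1, S3, S4, S6, S7, S8, S9) are each worse than S2 on at least one objective.

S5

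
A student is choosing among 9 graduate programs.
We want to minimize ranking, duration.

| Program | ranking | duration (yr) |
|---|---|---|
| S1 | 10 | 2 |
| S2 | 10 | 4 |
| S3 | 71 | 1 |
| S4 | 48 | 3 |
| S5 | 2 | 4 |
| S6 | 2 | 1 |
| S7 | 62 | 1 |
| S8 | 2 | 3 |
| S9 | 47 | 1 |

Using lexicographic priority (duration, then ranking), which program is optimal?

S6

First minimize duration: best is 1, kept {S3, S6, S7, S9}.
Then minimize ranking: best is 2, kept {S6}.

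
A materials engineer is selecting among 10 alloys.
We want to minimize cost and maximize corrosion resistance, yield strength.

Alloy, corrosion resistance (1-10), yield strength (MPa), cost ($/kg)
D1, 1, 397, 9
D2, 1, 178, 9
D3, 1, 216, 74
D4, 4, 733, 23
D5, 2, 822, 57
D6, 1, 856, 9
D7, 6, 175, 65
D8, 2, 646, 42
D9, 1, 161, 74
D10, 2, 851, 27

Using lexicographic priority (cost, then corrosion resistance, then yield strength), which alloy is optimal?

D6

First minimize cost: best is 9, kept {D1, D2, D6}.
Then maximize corrosion resistance: best is 1, kept {D1, D2, D6}.
Then maximize yield strength: best is 856, kept {D6}.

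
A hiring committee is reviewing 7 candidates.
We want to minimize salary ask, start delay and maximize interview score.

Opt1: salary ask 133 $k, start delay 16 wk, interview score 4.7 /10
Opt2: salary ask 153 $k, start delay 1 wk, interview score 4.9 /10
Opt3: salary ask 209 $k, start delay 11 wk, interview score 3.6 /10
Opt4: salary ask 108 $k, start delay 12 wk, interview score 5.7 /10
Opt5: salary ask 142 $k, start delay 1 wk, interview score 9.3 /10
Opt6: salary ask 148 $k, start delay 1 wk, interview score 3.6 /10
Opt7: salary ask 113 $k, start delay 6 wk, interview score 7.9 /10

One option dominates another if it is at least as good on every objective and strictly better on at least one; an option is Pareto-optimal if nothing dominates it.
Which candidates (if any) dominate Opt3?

Opt2: salary ask 153≤209, start delay 1≤11, interview score 4.9≥3.6 — dominates Opt3.
Opt5: salary ask 142≤209, start delay 1≤11, interview score 9.3≥3.6 — dominates Opt3.
Opt6: salary ask 148≤209, start delay 1≤11, interview score 3.6≥3.6 — dominates Opt3.
Opt7: salary ask 113≤209, start delay 6≤11, interview score 7.9≥3.6 — dominates Opt3.
Others (Opt1, Opt4) are each worse than Opt3 on at least one objective.

Opt2, Opt5, Opt6, Opt7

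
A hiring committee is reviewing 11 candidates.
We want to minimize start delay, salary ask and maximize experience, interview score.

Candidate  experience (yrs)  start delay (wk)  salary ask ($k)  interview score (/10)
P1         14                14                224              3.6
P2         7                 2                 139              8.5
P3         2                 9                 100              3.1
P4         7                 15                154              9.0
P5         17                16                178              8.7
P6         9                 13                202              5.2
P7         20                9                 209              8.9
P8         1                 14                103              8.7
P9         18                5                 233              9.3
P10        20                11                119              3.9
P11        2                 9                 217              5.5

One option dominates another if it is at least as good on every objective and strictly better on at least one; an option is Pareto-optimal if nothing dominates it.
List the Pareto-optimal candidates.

P2, P3, P4, P5, P6, P7, P8, P9, P10

P1: dominated by P7 (experience 20≥14, start delay 9≤14, salary ask 209≤224, interview score 8.9≥3.6).
P2: not dominated (best start delay).
P3: not dominated (best salary ask).
P4: not dominated.
P5: not dominated.
P6: not dominated.
P7: not dominated.
P8: not dominated.
P9: not dominated (best interview score).
P10: not dominated.
P11: dominated by P2 (experience 7≥2, start delay 2≤9, salary ask 139≤217, interview score 8.5≥5.5).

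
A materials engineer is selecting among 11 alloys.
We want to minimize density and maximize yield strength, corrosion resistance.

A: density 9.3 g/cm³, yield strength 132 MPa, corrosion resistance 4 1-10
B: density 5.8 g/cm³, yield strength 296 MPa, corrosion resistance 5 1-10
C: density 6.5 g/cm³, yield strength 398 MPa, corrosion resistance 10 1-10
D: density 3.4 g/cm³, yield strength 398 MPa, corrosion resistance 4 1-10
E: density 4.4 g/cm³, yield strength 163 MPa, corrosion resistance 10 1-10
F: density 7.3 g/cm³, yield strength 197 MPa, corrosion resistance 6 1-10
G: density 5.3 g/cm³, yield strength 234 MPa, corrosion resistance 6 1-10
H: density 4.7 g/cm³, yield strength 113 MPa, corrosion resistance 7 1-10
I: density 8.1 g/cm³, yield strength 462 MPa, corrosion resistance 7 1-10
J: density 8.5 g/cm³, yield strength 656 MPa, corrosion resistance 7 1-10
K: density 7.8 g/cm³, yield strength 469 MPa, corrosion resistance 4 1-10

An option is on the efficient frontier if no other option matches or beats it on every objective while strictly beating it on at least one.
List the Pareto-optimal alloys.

A: dominated by B (density 5.8≤9.3, yield strength 296≥132, corrosion resistance 5≥4).
B: not dominated.
C: not dominated.
D: not dominated (best density).
E: not dominated.
F: dominated by C (density 6.5≤7.3, yield strength 398≥197, corrosion resistance 10≥6).
G: not dominated.
H: dominated by E (density 4.4≤4.7, yield strength 163≥113, corrosion resistance 10≥7).
I: not dominated.
J: not dominated (best yield strength).
K: not dominated.

B, C, D, E, G, I, J, K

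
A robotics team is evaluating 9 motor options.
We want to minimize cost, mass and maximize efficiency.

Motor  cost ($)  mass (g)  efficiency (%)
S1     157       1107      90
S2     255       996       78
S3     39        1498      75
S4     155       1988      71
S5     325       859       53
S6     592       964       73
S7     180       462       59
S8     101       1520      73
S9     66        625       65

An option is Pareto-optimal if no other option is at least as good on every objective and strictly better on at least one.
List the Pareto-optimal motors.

S1: not dominated (best efficiency).
S2: not dominated.
S3: not dominated (best cost).
S4: dominated by S3 (cost 39≤155, mass 1498≤1988, efficiency 75≥71).
S5: dominated by S7 (cost 180≤325, mass 462≤859, efficiency 59≥53).
S6: not dominated.
S7: not dominated (best mass).
S8: dominated by S3 (cost 39≤101, mass 1498≤1520, efficiency 75≥73).
S9: not dominated.

S1, S2, S3, S6, S7, S9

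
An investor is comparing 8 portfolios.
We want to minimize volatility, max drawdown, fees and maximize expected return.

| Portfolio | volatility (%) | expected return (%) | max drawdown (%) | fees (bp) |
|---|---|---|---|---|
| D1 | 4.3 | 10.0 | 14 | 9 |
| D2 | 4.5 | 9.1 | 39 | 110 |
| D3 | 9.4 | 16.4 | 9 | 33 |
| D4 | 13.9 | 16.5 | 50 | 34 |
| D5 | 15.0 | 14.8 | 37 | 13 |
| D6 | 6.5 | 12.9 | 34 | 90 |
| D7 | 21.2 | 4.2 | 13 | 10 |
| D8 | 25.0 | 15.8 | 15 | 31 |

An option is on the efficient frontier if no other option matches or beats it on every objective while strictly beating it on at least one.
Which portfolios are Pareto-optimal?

D1: not dominated (best volatility).
D2: dominated by D1 (volatility 4.3≤4.5, expected return 10.0≥9.1, max drawdown 14≤39, fees 9≤110).
D3: not dominated (best max drawdown).
D4: not dominated (best expected return).
D5: not dominated.
D6: not dominated.
D7: not dominated.
D8: not dominated.

D1, D3, D4, D5, D6, D7, D8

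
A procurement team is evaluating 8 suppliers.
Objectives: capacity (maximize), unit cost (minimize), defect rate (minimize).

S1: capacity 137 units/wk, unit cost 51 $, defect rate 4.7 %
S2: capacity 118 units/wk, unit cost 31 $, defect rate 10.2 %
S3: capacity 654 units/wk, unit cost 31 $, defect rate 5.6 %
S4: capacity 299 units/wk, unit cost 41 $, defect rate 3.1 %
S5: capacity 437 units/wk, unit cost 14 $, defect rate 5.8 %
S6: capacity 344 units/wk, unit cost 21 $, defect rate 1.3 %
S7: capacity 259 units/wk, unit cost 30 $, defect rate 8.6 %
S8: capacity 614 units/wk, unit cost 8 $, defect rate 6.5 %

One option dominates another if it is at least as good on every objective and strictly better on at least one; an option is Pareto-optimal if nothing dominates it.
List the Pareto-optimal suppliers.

S3, S5, S6, S8

S1: dominated by S4 (capacity 299≥137, unit cost 41≤51, defect rate 3.1≤4.7).
S2: dominated by S3 (capacity 654≥118, unit cost 31≤31, defect rate 5.6≤10.2).
S3: not dominated (best capacity).
S4: dominated by S6 (capacity 344≥299, unit cost 21≤41, defect rate 1.3≤3.1).
S5: not dominated.
S6: not dominated (best defect rate).
S7: dominated by S5 (capacity 437≥259, unit cost 14≤30, defect rate 5.8≤8.6).
S8: not dominated (best unit cost).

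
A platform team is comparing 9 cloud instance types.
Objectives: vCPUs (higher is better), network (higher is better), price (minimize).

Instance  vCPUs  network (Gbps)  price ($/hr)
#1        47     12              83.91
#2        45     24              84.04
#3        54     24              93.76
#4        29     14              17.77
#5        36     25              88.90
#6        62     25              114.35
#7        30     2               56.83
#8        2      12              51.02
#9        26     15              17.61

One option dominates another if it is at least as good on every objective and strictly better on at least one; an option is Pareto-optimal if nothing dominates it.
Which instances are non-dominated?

#1, #2, #3, #4, #5, #6, #7, #9

#1: not dominated.
#2: not dominated.
#3: not dominated.
#4: not dominated.
#5: not dominated.
#6: not dominated (best vCPUs).
#7: not dominated.
#8: dominated by #4 (vCPUs 29≥2, network 14≥12, price 17.77≤51.02).
#9: not dominated (best price).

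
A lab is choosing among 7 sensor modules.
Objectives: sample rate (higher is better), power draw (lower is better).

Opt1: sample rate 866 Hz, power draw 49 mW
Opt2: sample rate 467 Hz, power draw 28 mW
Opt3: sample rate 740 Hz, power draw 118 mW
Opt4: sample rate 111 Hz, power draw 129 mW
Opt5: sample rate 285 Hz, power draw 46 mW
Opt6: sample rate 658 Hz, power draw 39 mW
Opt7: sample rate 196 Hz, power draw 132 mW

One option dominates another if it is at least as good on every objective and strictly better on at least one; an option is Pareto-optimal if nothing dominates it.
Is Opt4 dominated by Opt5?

Opt5 vs Opt4: sample rate 285≥111, power draw 46≤129 — Opt5 is at least as good on every objective with at least one strict improvement.

Yes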